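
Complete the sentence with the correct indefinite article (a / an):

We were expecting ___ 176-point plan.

The indefinite article is chosen by the initial *sound* of the following word, not its spelling.
The number *176* is spoken "one hundred …", beginning with /wʌn/ — a consonant sound.
So the article is *a*: We were expecting a 176-point plan.

a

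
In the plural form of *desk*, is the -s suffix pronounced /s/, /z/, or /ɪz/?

/s/

The stem *desk* ends in a voiceless non-sibilant consonant.
The plural suffix surfaces as /ɪz/ after sibilants, /s/ after other voiceless consonants, and /z/ after other voiced sounds.
So the plural -s on *desk* is pronounced /s/.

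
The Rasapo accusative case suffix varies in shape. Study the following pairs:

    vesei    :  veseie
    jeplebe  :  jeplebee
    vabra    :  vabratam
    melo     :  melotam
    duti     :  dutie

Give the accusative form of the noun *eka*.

ekatam

Looking at the last vowel of each stem: -e when the last vowel of the stem is a front vowel (*vesei*, *jeplebe*, *duti*); -tam when the last vowel of the stem is a back vowel (*vabra*, *melo*).
*eka* — last vowel /a/ (a back vowel) → -tam → *ekatam*.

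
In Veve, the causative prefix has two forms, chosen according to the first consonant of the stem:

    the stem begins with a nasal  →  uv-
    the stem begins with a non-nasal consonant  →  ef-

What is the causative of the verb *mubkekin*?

uvmubkekin

Since the first consonant of *mubkekin* is /m/ (a nasal), it takes uv-, giving *uvmubkekin*.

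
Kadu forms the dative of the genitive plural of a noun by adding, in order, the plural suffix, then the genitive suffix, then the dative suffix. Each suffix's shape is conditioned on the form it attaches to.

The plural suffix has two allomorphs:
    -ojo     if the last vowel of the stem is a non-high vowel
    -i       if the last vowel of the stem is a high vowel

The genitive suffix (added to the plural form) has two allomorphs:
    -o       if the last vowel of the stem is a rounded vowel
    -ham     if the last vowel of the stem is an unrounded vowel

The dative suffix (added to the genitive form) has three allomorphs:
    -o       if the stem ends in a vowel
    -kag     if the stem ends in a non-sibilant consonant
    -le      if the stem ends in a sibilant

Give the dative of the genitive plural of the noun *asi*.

*asi*: last vowel = /i/, a high vowel → -i → *asii*.
The plural form *asii* — last vowel /i/ (an unrounded vowel) → -ham → *asiiham*.
The genitive form *asiiham*: final sound = /m/, a non-sibilant consonant → -kag → *asiihamkag*.

asiihamkag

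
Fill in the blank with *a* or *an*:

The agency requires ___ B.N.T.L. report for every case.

a

The indefinite article is chosen by the initial *sound* of the following word, not its spelling.
The initialism *B.N.T.L.* is read letter by letter; the first letter, B, is pronounced /biː/, which begins with a consonant sound.
So the article is *a*: The agency requires a B.N.T.L. report for every case.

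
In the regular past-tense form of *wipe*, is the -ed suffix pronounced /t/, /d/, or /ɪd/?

The stem *wipe* ends in a voiceless consonant other than /t/.
The -ed suffix is realized as /ɪd/ after /t, d/; as /t/ after other voiceless consonants; and as /d/ after other voiced sounds.
So -ed on *wipe* is pronounced /t/.

/t/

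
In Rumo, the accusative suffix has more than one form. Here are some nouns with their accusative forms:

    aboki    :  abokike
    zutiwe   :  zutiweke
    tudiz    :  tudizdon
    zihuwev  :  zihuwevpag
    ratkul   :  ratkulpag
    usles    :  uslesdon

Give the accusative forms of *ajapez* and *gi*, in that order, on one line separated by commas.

ajapezdon, gike

The alternation tracks the final sound of the stem — -don when the stem ends in a sibilant (*tudiz*, *usles*); -pag when the stem ends in a non-sibilant consonant (*zihuwev*, *ratkul*); -ke when the stem ends in a vowel (*aboki*, *zutiwe*).
*ajapez* — final sound /z/ (a sibilant) → -don → *ajapezdon*.
Since the final sound of *gi* is /i/ (a vowel), it takes -ke, giving *gike*.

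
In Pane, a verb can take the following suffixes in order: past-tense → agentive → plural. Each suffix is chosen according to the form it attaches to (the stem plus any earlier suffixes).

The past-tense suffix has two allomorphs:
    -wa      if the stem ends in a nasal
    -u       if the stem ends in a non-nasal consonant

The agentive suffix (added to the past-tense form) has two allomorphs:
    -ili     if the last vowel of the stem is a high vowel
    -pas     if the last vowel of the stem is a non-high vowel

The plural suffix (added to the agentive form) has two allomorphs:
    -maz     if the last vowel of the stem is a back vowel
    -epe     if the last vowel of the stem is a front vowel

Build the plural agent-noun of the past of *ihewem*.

ihewemwapasmaz

*ihewem* — final consonant /m/ (a nasal) → -wa → *ihewemwa*.
The past-tense form *ihewemwa* — last vowel /a/ (a non-high vowel) → -pas → *ihewemwapas*.
Since the last vowel of the agentive form *ihewemwapas* is /a/ (a back vowel), it takes -maz, giving *ihewemwapasmaz*.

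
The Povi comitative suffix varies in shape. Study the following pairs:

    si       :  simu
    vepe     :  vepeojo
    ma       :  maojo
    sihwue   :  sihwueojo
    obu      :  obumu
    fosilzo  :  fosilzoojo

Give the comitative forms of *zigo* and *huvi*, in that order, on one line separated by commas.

The pattern is height harmony: -mu when the last vowel of the stem is a high vowel (*si*, *obu*); -ojo when the last vowel of the stem is a non-high vowel (*vepe*, *ma*, *sihwue*, *fosilzo*).
Since the last vowel of *zigo* is /o/ (a non-high vowel), it takes -ojo, giving *zigoojo*.
The last vowel of *huvi* is /i/, which is a high vowel, so the suffix is -mu, giving *huvimu*.

zigoojo, huvimu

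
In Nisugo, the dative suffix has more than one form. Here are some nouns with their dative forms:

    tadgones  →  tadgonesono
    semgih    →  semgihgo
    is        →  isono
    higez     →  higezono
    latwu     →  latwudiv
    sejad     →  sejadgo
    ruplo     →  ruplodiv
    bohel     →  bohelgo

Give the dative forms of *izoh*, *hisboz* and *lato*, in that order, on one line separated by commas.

izohgo, hisbozono, latodiv

The alternation tracks the final sound of the stem — -ono when the stem ends in a sibilant (*tadgones*, *is*, *higez*); -go when the stem ends in a non-sibilant consonant (*semgih*, *sejad*, *bohel*); -div when the stem ends in a vowel (*latwu*, *ruplo*).
The final sound of *izoh* is /h/, which is a non-sibilant consonant, so the suffix is -go, giving *izohgo*.
*hisboz* — final sound /z/ (a sibilant) → -ono → *hisbozono*.
*lato*: final sound = /o/, a vowel → -div → *latodiv*.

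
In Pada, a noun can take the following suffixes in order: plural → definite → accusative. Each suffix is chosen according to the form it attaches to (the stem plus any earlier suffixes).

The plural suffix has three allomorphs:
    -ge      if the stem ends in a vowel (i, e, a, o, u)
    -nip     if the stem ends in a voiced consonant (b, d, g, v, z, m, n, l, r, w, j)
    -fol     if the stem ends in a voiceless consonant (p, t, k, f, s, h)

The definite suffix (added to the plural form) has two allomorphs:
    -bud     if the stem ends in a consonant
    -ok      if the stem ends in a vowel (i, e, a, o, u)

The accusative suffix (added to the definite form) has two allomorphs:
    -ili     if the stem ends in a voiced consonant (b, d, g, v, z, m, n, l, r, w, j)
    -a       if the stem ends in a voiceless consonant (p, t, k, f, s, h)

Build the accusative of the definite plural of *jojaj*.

jojajnipbudili

Since the final sound of *jojaj* is /j/ (a voiced consonant), it takes -nip, giving *jojajnip*.
The plural form *jojajnip* — final sound /p/ (a consonant) → -bud → *jojajnipbud*.
The definite form *jojajnipbud* — final consonant /d/ (voiced) → -ili → *jojajnipbudili*.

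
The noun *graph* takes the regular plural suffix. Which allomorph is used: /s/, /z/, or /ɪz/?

The stem *graph* ends in a voiceless non-sibilant consonant.
The plural suffix surfaces as /ɪz/ after sibilants, /s/ after other voiceless consonants, and /z/ after other voiced sounds.
So the plural -s on *graph* is pronounced /s/.

/s/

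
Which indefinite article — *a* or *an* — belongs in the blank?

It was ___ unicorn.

a

The indefinite article is chosen by the initial *sound* of the following word, not its spelling.
*unicorn* begins with the sound /juː/ (u pronounced /juː/) — a consonant sound.
So the article is *a*: It was a unicorn.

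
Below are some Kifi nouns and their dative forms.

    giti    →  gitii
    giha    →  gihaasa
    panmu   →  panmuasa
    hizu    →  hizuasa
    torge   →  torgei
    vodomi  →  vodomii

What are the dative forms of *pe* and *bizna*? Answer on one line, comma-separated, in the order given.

pei, biznaasa

The suffix is conditioned by the last vowel: -i when the last vowel of the stem is a front vowel (*giti*, *torge*, *vodomi*); -asa when the last vowel of the stem is a back vowel (*giha*, *panmu*, *hizu*).
The last vowel of *pe* is /e/, which is a front vowel, so the suffix is -i, giving *pei*.
*bizna* — last vowel /a/ (a back vowel) → -asa → *biznaasa*.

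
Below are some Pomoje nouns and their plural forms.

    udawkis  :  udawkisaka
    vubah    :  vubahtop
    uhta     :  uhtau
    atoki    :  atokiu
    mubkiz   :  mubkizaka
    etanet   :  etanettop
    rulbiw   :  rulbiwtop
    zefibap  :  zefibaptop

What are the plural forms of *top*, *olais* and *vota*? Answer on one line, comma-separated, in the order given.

The suffix is conditioned by the final sound: -aka when the stem ends in a sibilant (*udawkis*, *mubkiz*); -top when the stem ends in a non-sibilant consonant (*vubah*, *etanet*, *rulbiw*, *zefibap*); -u when the stem ends in a vowel (*uhta*, *atoki*).
*top* — final sound /p/ (a non-sibilant consonant) → -top → *toptop*.
*olais* — final sound /s/ (a sibilant) → -aka → *olaisaka*.
Since the final sound of *vota* is /a/ (a vowel), it takes -u, giving *votau*.

toptop, olaisaka, votau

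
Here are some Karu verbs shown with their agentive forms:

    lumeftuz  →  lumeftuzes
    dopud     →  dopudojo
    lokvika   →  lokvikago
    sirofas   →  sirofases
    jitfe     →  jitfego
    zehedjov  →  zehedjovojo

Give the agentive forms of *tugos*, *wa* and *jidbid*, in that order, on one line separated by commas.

tugoses, wago, jidbidojo

Looking at the final sound of each stem: -es when the stem ends in a sibilant (*lumeftuz*, *sirofas*); -ojo when the stem ends in a non-sibilant consonant (*dopud*, *zehedjov*); -go when the stem ends in a vowel (*lokvika*, *jitfe*).
*tugos*: final sound = /s/, a sibilant → -es → *tugoses*.
*wa*: final sound = /a/, a vowel → -go → *wago*.
The final sound of *jidbid* is /d/, which is a non-sibilant consonant, so the suffix is -ojo, giving *jidbidojo*.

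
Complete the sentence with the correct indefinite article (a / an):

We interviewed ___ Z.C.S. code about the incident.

The indefinite article is chosen by the initial *sound* of the following word, not its spelling.
The initialism *Z.C.S.* is read letter by letter; the first letter, Z, is pronounced /ziː/, which begins with a consonant sound.
So the article is *a*: We interviewed a Z.C.S. code about the incident.

a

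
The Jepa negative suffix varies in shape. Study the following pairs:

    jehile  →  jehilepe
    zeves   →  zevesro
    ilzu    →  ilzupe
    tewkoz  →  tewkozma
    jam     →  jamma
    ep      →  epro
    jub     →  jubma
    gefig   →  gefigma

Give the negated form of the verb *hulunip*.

Looking at the final sound of each stem: -ro when the stem ends in a voiceless consonant (*zeves*, *ep*); -ma when the stem ends in a voiced consonant (*tewkoz*, *jam*, *jub*, *gefig*); -pe when the stem ends in a vowel (*jehile*, *ilzu*).
*hulunip*: final sound = /p/, a voiceless consonant → -ro → *hulunipro*.

hulunipro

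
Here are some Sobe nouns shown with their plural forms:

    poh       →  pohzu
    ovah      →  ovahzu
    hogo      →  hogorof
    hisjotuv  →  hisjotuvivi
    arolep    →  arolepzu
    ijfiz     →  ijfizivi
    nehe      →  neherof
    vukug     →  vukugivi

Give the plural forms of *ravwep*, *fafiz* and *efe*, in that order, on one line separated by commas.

The pattern is voicing of the final sound: -zu when the stem ends in a voiceless consonant (*poh*, *ovah*, *arolep*); -ivi when the stem ends in a voiced consonant (*hisjotuv*, *ijfiz*, *vukug*); -rof when the stem ends in a vowel (*hogo*, *nehe*).
*ravwep* — final sound /p/ (a voiceless consonant) → -zu → *ravwepzu*.
The final sound of *fafiz* is /z/, which is a voiced consonant, so the suffix is -ivi, giving *fafizivi*.
*efe* — final sound /e/ (a vowel) → -rof → *eferof*.

ravwepzu, fafizivi, eferof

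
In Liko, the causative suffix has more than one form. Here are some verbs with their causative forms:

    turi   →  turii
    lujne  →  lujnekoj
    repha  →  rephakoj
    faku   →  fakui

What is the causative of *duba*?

The pattern is height harmony: -i when the last vowel of the stem is a high vowel (*turi*, *faku*); -koj when the last vowel of the stem is a non-high vowel (*lujne*, *repha*).
The last vowel of *duba* is /a/, which is a non-high vowel, so the suffix is -koj, giving *dubakoj*.

dubakoj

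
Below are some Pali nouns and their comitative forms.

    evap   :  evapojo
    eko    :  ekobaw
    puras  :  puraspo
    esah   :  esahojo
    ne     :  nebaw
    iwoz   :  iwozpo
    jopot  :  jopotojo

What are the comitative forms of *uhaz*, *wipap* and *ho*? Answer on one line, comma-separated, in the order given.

The pattern is sibilance of the final sound: -po when the stem ends in a sibilant (*puras*, *iwoz*); -ojo when the stem ends in a non-sibilant consonant (*evap*, *esah*, *jopot*); -baw when the stem ends in a vowel (*eko*, *ne*).
*uhaz* — final sound /z/ (a sibilant) → -po → *uhazpo*.
*wipap*: final sound = /p/, a non-sibilant consonant → -ojo → *wipapojo*.
The final sound of *ho* is /o/, which is a vowel, so the suffix is -baw, giving *hobaw*.

uhazpo, wipapojo, hobaw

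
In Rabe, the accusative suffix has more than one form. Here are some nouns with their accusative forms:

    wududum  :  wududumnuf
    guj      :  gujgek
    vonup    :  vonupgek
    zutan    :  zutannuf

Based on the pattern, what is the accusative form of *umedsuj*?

The pattern is nasality of the final consonant: -nuf when the stem ends in a nasal (*wududum*, *zutan*); -gek when the stem ends in a non-nasal consonant (*guj*, *vonup*).
*umedsuj*: final consonant = /j/, non-nasal → -gek → *umedsujgek*.

umedsujgek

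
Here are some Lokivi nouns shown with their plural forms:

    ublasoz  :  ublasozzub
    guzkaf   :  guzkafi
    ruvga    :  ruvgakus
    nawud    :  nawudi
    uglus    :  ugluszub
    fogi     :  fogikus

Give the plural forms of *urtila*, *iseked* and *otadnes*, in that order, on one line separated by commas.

The alternation tracks the final sound of the stem — -zub when the stem ends in a sibilant (*ublasoz*, *uglus*); -i when the stem ends in a non-sibilant consonant (*guzkaf*, *nawud*); -kus when the stem ends in a vowel (*ruvga*, *fogi*).
Since the final sound of *urtila* is /a/ (a vowel), it takes -kus, giving *urtilakus*.
Since the final sound of *iseked* is /d/ (a non-sibilant consonant), it takes -i, giving *isekedi*.
Since the final sound of *otadnes* is /s/ (a sibilant), it takes -zub, giving *otadneszub*.

urtilakus, isekedi, otadneszub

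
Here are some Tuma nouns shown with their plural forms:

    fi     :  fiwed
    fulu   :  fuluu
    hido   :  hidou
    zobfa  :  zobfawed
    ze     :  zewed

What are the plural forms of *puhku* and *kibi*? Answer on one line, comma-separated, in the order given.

puhkuu, kibiwed

Looking at the last vowel of each stem: -u when the last vowel of the stem is a rounded vowel (*fulu*, *hido*); -wed when the last vowel of the stem is an unrounded vowel (*fi*, *zobfa*, *ze*).
*puhku* — last vowel /u/ (a rounded vowel) → -u → *puhkuu*.
*kibi* — last vowel /i/ (an unrounded vowel) → -wed → *kibiwed*.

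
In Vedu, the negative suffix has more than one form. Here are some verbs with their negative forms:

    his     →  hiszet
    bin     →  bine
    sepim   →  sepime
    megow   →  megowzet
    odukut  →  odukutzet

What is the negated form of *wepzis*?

The suffix is conditioned by the final consonant: -e when the stem ends in a nasal (*bin*, *sepim*); -zet when the stem ends in a non-nasal consonant (*his*, *megow*, *odukut*).
*wepzis*: final consonant = /s/, non-nasal → -zet → *wepziszet*.

wepziszet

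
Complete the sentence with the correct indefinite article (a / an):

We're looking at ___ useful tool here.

a

The indefinite article is chosen by the initial *sound* of the following word, not its spelling.
*useful* begins with the sound /juː/ (u pronounced /juː/) — a consonant sound.
So the article is *a*: We're looking at a useful tool here.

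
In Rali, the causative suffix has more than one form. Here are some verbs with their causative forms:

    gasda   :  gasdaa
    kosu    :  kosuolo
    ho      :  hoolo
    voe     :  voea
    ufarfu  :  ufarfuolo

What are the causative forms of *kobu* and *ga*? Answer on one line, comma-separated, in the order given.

kobuolo, gaa

The pattern is rounding harmony: -olo when the last vowel of the stem is a rounded vowel (*kosu*, *ho*, *ufarfu*); -a when the last vowel of the stem is an unrounded vowel (*gasda*, *voe*).
Since the last vowel of *kobu* is /u/ (a rounded vowel), it takes -olo, giving *kobuolo*.
Since the last vowel of *ga* is /a/ (an unrounded vowel), it takes -a, giving *gaa*.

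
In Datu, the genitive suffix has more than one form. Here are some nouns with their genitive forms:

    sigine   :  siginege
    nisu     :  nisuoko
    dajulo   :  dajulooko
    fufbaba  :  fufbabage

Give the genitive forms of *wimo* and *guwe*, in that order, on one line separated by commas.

wimooko, guwege

Looking at the last vowel of each stem: -oko when the last vowel of the stem is a rounded vowel (*nisu*, *dajulo*); -ge when the last vowel of the stem is an unrounded vowel (*sigine*, *fufbaba*).
The last vowel of *wimo* is /o/, which is a rounded vowel, so the suffix is -oko, giving *wimooko*.
*guwe*: last vowel = /e/, an unrounded vowel → -ge → *guwege*.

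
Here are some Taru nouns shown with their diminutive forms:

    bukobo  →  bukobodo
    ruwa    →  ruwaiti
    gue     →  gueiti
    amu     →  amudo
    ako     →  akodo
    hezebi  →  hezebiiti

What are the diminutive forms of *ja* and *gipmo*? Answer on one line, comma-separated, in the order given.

The suffix is conditioned by the last vowel: -do when the last vowel of the stem is a rounded vowel (*bukobo*, *amu*, *ako*); -iti when the last vowel of the stem is an unrounded vowel (*ruwa*, *gue*, *hezebi*).
Since the last vowel of *ja* is /a/ (an unrounded vowel), it takes -iti, giving *jaiti*.
Since the last vowel of *gipmo* is /o/ (a rounded vowel), it takes -do, giving *gipmodo*.

jaiti, gipmodo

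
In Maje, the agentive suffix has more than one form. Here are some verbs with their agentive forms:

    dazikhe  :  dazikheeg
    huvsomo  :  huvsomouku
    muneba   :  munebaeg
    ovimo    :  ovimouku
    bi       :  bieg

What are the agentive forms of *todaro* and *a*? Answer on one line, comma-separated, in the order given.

todarouku, aeg

The suffix is conditioned by the last vowel: -uku when the last vowel of the stem is a rounded vowel (*huvsomo*, *ovimo*); -eg when the last vowel of the stem is an unrounded vowel (*dazikhe*, *muneba*, *bi*).
Since the last vowel of *todaro* is /o/ (a rounded vowel), it takes -uku, giving *todarouku*.
*a* — last vowel /a/ (an unrounded vowel) → -eg → *aeg*.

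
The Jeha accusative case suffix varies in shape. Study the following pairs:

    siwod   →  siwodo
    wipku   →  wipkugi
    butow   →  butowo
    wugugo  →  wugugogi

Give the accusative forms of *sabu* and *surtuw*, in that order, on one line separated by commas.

sabugi, surtuwo

The pattern is consonant vs. vowel: -o when the stem ends in a consonant (*siwod*, *butow*); -gi when the stem ends in a vowel (*wipku*, *wugugo*).
*sabu* — final sound /u/ (a vowel) → -gi → *sabugi*.
*surtuw* — final sound /w/ (a consonant) → -o → *surtuwo*.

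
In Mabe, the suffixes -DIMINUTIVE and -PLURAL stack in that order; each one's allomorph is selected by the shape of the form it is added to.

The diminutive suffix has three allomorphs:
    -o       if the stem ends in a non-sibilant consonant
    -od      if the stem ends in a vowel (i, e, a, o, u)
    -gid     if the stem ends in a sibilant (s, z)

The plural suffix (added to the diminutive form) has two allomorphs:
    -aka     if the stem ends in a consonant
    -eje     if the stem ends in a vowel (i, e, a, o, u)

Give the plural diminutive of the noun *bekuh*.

bekuhoeje

Since the final sound of *bekuh* is /h/ (a non-sibilant consonant), it takes -o, giving *bekuho*.
The final sound of the diminutive form *bekuho* is /o/, which is a vowel, so the plural suffix is -eje, giving *bekuhoeje*.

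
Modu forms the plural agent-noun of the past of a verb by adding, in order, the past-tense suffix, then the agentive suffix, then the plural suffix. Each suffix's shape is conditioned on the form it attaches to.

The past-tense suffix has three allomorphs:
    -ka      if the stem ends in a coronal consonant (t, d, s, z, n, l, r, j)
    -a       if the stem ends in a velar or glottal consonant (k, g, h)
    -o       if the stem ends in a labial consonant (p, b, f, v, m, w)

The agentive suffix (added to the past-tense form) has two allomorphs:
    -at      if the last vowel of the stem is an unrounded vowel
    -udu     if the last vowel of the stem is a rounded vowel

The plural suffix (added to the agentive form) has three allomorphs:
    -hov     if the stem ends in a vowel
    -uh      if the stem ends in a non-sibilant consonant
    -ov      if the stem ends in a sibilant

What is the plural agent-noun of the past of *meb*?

*meb*: final consonant = /b/, labial → -o → *mebo*.
The last vowel of the past-tense form *mebo* is /o/, which is a rounded vowel, so the agentive suffix is -udu, giving *meboudu*.
The agentive form *meboudu* — final sound /u/ (a vowel) → -hov → *mebouduhov*.

mebouduhov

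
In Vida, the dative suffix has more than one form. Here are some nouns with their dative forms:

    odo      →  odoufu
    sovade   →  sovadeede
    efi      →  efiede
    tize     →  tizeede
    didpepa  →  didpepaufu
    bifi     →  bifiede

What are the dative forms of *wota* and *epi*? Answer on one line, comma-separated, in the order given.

wotaufu, epiede

The alternation tracks the last vowel of the stem — -ede when the last vowel of the stem is a front vowel (*sovade*, *efi*, *tize*, *bifi*); -ufu when the last vowel of the stem is a back vowel (*odo*, *didpepa*).
Since the last vowel of *wota* is /a/ (a back vowel), it takes -ufu, giving *wotaufu*.
Since the last vowel of *epi* is /i/ (a front vowel), it takes -ede, giving *epiede*.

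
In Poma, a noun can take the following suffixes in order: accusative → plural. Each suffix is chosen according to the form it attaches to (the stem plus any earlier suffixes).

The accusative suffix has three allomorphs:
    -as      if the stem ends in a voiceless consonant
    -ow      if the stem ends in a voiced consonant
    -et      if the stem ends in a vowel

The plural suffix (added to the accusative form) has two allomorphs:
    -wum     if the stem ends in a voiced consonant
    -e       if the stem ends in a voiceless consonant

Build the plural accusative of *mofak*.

mofakase

Since the final sound of *mofak* is /k/ (a voiceless consonant), it takes -as, giving *mofakas*.
Since the final consonant of the accusative form *mofakas* is /s/ (voiceless), it takes -e, giving *mofakase*.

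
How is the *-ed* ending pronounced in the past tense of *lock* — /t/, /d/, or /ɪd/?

The stem *lock* ends in a voiceless consonant other than /t/.
The -ed suffix is realized as /ɪd/ after /t, d/; as /t/ after other voiceless consonants; and as /d/ after other voiced sounds.
So -ed on *lock* is pronounced /t/.

/t/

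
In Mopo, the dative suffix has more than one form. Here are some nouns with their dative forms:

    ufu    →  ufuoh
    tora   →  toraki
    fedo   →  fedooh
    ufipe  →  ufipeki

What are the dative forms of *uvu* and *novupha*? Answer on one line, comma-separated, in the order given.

uvuoh, novuphaki

The suffix is conditioned by the last vowel: -oh when the last vowel of the stem is a rounded vowel (*ufu*, *fedo*); -ki when the last vowel of the stem is an unrounded vowel (*tora*, *ufipe*).
*uvu*: last vowel = /u/, a rounded vowel → -oh → *uvuoh*.
*novupha* — last vowel /a/ (an unrounded vowel) → -ki → *novuphaki*.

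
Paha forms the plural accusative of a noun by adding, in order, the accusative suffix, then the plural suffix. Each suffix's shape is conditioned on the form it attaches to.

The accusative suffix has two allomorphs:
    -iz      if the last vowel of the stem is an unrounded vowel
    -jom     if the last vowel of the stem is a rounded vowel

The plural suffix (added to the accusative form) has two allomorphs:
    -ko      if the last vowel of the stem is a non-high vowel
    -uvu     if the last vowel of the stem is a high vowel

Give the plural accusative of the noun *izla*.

izlaizuvu

*izla*: last vowel = /a/, an unrounded vowel → -iz → *izlaiz*.
The last vowel of the accusative form *izlaiz* is /i/, which is a high vowel, so the plural suffix is -uvu, giving *izlaizuvu*.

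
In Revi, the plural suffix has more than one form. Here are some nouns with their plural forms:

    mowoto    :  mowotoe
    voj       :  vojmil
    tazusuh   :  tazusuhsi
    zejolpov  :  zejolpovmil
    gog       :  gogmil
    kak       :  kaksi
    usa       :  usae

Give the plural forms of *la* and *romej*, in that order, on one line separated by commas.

The suffix is conditioned by the final sound: -si when the stem ends in a voiceless consonant (*tazusuh*, *kak*); -mil when the stem ends in a voiced consonant (*voj*, *zejolpov*, *gog*); -e when the stem ends in a vowel (*mowoto*, *usa*).
The final sound of *la* is /a/, which is a vowel, so the suffix is -e, giving *lae*.
*romej* — final sound /j/ (a voiced consonant) → -mil → *romejmil*.

lae, romejmil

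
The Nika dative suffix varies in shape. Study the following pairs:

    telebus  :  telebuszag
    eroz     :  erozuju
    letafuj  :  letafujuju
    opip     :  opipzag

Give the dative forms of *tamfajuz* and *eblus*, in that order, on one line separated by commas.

The alternation tracks the final consonant of the stem — -zag when the stem ends in a voiceless consonant (*telebus*, *opip*); -uju when the stem ends in a voiced consonant (*eroz*, *letafuj*).
*tamfajuz* — final consonant /z/ (voiced) → -uju → *tamfajuzuju*.
*eblus*: final consonant = /s/, voiceless → -zag → *ebluszag*.

tamfajuzuju, ebluszag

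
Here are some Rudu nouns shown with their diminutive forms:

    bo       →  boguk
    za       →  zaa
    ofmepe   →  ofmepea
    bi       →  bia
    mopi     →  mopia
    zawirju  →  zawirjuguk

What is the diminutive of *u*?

Looking at the last vowel of each stem: -guk when the last vowel of the stem is a rounded vowel (*bo*, *zawirju*); -a when the last vowel of the stem is an unrounded vowel (*za*, *ofmepe*, *bi*, *mopi*).
The last vowel of *u* is /u/, which is a rounded vowel, so the suffix is -guk, giving *uguk*.

uguk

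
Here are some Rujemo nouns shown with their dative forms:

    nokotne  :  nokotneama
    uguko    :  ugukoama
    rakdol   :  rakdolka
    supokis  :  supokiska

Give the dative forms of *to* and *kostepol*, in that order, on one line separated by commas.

Looking at the final sound of each stem: -ka when the stem ends in a consonant (*rakdol*, *supokis*); -ama when the stem ends in a vowel (*nokotne*, *uguko*).
Since the final sound of *to* is /o/ (a vowel), it takes -ama, giving *toama*.
*kostepol* — final sound /l/ (a consonant) → -ka → *kostepolka*.

toama, kostepolka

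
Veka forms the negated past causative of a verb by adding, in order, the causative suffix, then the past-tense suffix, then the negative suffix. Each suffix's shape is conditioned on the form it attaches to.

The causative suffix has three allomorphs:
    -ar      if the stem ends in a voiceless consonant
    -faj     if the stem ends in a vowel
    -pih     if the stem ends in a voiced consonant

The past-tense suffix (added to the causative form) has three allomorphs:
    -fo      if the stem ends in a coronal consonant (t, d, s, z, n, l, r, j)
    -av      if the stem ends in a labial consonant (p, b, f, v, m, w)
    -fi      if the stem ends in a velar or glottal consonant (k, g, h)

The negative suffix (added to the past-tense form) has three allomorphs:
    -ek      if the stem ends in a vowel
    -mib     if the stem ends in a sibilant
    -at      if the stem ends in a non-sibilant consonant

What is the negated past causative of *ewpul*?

Since the final sound of *ewpul* is /l/ (a voiced consonant), it takes -pih, giving *ewpulpih*.
The causative form *ewpulpih*: final consonant = /h/, velar/glottal → -fi → *ewpulpihfi*.
The past-tense form *ewpulpihfi*: final sound = /i/, a vowel → -ek → *ewpulpihfiek*.

ewpulpihfiek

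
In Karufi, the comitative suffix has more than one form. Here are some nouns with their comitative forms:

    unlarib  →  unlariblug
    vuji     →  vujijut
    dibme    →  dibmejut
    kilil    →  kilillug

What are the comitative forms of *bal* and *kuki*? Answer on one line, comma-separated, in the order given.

ballug, kukijut

Looking at the final sound of each stem: -lug when the stem ends in a consonant (*unlarib*, *kilil*); -jut when the stem ends in a vowel (*vuji*, *dibme*).
Since the final sound of *bal* is /l/ (a consonant), it takes -lug, giving *ballug*.
Since the final sound of *kuki* is /i/ (a vowel), it takes -jut, giving *kukijut*.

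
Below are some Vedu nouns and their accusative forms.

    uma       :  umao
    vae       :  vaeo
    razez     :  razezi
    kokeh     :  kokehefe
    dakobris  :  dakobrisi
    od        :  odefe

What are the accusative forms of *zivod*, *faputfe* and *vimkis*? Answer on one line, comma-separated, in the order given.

The suffix is conditioned by the final sound: -i when the stem ends in a sibilant (*razez*, *dakobris*); -efe when the stem ends in a non-sibilant consonant (*kokeh*, *od*); -o when the stem ends in a vowel (*uma*, *vae*).
The final sound of *zivod* is /d/, which is a non-sibilant consonant, so the suffix is -efe, giving *zivodefe*.
*faputfe*: final sound = /e/, a vowel → -o → *faputfeo*.
*vimkis* — final sound /s/ (a sibilant) → -i → *vimkisi*.

zivodefe, faputfeo, vimkisi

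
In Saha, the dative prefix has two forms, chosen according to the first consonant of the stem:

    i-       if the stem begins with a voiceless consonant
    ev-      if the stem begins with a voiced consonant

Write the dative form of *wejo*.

Since the first consonant of *wejo* is /w/ (voiced), it takes ev-, giving *evwejo*.

evwejo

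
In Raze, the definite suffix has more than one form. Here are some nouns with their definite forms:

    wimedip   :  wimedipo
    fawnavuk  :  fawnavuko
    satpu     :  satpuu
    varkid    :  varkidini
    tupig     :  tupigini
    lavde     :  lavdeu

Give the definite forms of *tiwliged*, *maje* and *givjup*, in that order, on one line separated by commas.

Looking at the final sound of each stem: -o when the stem ends in a voiceless consonant (*wimedip*, *fawnavuk*); -ini when the stem ends in a voiced consonant (*varkid*, *tupig*); -u when the stem ends in a vowel (*satpu*, *lavde*).
The final sound of *tiwliged* is /d/, which is a voiced consonant, so the suffix is -ini, giving *tiwligedini*.
Since the final sound of *maje* is /e/ (a vowel), it takes -u, giving *majeu*.
Since the final sound of *givjup* is /p/ (a voiceless consonant), it takes -o, giving *givjupo*.

tiwligedini, majeu, givjupo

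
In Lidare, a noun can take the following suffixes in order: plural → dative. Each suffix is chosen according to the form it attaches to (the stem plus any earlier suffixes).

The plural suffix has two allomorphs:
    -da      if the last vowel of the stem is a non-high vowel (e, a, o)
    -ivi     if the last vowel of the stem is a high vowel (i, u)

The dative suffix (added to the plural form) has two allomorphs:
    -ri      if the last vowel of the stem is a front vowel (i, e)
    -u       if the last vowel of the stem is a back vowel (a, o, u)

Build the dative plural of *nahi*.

*nahi* — last vowel /i/ (a high vowel) → -ivi → *nahiivi*.
The last vowel of the plural form *nahiivi* is /i/, which is a front vowel, so the dative suffix is -ri, giving *nahiiviri*.

nahiiviri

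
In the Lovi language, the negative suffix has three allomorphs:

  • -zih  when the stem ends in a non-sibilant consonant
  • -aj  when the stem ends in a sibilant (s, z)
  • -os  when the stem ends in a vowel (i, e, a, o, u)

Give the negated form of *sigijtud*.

The final sound of *sigijtud* is /d/, which is a non-sibilant consonant, so the suffix is -zih, giving *sigijtudzih*.

sigijtudzih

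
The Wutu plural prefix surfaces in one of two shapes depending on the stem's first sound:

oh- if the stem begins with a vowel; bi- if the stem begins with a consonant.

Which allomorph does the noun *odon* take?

Since the first sound of *odon* is /o/ (a vowel), it takes oh-.

oh-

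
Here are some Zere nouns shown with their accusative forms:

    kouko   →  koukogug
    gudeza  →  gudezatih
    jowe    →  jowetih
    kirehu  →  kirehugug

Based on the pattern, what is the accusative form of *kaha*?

kahatih

The alternation tracks the last vowel of the stem — -gug when the last vowel of the stem is a rounded vowel (*kouko*, *kirehu*); -tih when the last vowel of the stem is an unrounded vowel (*gudeza*, *jowe*).
*kaha*: last vowel = /a/, an unrounded vowel → -tih → *kahatih*.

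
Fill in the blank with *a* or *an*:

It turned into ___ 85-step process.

The indefinite article is chosen by the initial *sound* of the following word, not its spelling.
The number *85* is spoken "eighty-…", beginning with /ˈeɪti/ — a vowel sound.
So the article is *an*: It turned into an 85-step process.

an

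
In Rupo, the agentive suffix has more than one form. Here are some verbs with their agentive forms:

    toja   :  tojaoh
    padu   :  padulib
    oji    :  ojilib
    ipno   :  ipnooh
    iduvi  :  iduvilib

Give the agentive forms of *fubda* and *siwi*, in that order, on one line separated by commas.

fubdaoh, siwilib

The alternation tracks the last vowel of the stem — -lib when the last vowel of the stem is a high vowel (*padu*, *oji*, *iduvi*); -oh when the last vowel of the stem is a non-high vowel (*toja*, *ipno*).
The last vowel of *fubda* is /a/, which is a non-high vowel, so the suffix is -oh, giving *fubdaoh*.
*siwi*: last vowel = /i/, a high vowel → -lib → *siwilib*.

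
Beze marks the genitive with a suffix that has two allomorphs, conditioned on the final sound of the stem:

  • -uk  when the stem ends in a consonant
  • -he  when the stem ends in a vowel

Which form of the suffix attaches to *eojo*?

*eojo*: final sound = /o/, a vowel → -he.

-he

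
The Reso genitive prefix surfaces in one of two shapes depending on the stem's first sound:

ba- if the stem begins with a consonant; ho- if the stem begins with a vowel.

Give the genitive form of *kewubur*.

*kewubur*: first sound = /k/, a consonant → ba- → *bakewubur*.

bakewubur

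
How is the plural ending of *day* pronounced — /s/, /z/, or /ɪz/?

/z/

The stem *day* ends in a voiced non-sibilant sound.
The plural suffix surfaces as /ɪz/ after sibilants, /s/ after other voiceless consonants, and /z/ after other voiced sounds.
So the plural -s on *day* is pronounced /z/.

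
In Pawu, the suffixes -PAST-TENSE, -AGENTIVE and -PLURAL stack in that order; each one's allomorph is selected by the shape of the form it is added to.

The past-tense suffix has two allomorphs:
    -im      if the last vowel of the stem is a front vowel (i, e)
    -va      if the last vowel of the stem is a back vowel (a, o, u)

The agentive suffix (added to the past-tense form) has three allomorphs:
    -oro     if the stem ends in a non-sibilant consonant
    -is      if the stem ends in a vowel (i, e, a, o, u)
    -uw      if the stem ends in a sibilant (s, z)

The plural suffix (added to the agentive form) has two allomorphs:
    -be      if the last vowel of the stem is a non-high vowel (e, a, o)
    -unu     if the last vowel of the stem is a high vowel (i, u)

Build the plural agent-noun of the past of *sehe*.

Since the last vowel of *sehe* is /e/ (a front vowel), it takes -im, giving *seheim*.
The final sound of the past-tense form *seheim* is /m/, which is a non-sibilant consonant, so the agentive suffix is -oro, giving *seheimoro*.
The last vowel of the agentive form *seheimoro* is /o/, which is a non-high vowel, so the plural suffix is -be, giving *seheimorobe*.

seheimorobe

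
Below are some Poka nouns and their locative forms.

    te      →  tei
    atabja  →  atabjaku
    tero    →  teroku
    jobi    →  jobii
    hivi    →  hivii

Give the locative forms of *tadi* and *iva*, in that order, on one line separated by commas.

tadii, ivaku

The pattern is front/back vowel harmony: -i when the last vowel of the stem is a front vowel (*te*, *jobi*, *hivi*); -ku when the last vowel of the stem is a back vowel (*atabja*, *tero*).
The last vowel of *tadi* is /i/, which is a front vowel, so the suffix is -i, giving *tadii*.
The last vowel of *iva* is /a/, which is a back vowel, so the suffix is -ku, giving *ivaku*.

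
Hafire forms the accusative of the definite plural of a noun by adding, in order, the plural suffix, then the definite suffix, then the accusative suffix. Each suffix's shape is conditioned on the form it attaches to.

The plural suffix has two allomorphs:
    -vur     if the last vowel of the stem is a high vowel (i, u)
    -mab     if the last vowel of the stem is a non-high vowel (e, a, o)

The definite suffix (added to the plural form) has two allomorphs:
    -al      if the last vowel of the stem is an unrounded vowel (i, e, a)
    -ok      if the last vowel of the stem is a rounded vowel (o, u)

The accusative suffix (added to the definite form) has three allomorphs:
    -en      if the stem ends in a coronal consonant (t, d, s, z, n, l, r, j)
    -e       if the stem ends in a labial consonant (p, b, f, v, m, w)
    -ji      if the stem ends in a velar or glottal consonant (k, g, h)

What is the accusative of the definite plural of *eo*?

eomabalen

The last vowel of *eo* is /o/, which is a non-high vowel, so the plural suffix is -mab, giving *eomab*.
The last vowel of the plural form *eomab* is /a/, which is an unrounded vowel, so the definite suffix is -al, giving *eomabal*.
The final consonant of the definite form *eomabal* is /l/, which is coronal, so the accusative suffix is -en, giving *eomabalen*.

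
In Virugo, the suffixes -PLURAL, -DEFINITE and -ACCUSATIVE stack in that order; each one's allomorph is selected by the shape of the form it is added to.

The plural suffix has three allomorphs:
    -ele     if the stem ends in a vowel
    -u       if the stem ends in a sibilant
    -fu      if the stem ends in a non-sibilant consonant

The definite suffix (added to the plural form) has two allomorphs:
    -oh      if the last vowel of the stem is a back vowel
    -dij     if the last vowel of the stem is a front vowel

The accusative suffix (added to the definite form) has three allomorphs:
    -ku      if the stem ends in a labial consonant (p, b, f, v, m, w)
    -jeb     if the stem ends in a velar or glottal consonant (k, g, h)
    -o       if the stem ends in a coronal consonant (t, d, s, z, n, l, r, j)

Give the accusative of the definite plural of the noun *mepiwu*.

mepiwueledijo

*mepiwu*: final sound = /u/, a vowel → -ele → *mepiwuele*.
The last vowel of the plural form *mepiwuele* is /e/, which is a front vowel, so the definite suffix is -dij, giving *mepiwueledij*.
The final consonant of the definite form *mepiwueledij* is /j/, which is coronal, so the accusative suffix is -o, giving *mepiwueledijo*.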